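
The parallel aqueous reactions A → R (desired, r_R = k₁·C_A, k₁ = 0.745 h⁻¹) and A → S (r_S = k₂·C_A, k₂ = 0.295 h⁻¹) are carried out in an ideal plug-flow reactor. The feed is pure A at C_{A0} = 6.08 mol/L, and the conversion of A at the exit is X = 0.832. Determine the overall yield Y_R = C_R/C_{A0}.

C_A = C_{A0}(1−X) = 1.021 mol/L.
Both paths are first order in A, so the instantaneous fraction to R is constant: dC_R/d(−C_A) = k₁/(k₁+k₂) = 0.7163.
C_R = 0.7163·(C_{A0}−C_A) = 0.7163×5.059 = 3.62 mol/L.
Y_R = C_R/C_{A0} = 3.624/6.08 = 0.596.

0.596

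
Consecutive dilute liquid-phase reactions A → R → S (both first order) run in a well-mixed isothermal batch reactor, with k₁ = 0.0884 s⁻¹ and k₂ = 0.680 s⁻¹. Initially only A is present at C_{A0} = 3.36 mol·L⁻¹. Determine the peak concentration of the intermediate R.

At the optimum, C_{R,max}/C_{A0} = (k₁/k₂)^[k₂/(k₂−k₁)].
= (0.0884/0.680)^(0.680/(0.680−0.0884)) = (0.1300)^(1.149) = 0.09584.
C_{R,max} = 0.09584×3.36 = 0.322 mol·L⁻¹.

0.322 mol·L⁻¹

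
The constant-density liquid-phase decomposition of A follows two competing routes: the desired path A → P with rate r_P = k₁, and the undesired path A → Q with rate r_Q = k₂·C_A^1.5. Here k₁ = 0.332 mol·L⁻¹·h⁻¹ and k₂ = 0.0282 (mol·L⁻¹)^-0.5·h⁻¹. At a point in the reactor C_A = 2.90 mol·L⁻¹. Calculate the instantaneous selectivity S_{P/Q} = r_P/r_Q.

S_{P/Q} = r_P/r_Q = (k₁)/(k₂·C_A^1.5) = (k₁/k₂)·C_A^-1.5.
= (0.332) / (0.0282×2.900^1.5) = 0.3320/0.1393 = 2.38.
The undesired path is higher order in A, so low C_A (CSTR or dilute feed) favours P.

2.38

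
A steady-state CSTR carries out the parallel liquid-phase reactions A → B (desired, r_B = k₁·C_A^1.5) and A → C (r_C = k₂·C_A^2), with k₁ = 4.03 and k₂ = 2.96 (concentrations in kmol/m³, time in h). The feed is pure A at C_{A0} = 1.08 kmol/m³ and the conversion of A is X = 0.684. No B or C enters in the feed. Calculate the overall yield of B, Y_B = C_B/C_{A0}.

0.479

Exit C_A = C_{A0}(1−X) = 1.08×0.316 = 0.3413 kmol/m³.
In a CSTR the entire volume is at exit conditions, so r_B = 4.03×0.3413^1.5 = 0.8035 and r_C = 2.96×0.3413^2 = 0.3448.
Fraction of consumed A going to B: r_B/(r_B+r_C) = 0.6997.
C_B = 0.6997·C_{A0}·X = 0.6997×1.08×0.684 = 0.517 kmol/m³; Y_B = C_B/C_{A0} = 0.479.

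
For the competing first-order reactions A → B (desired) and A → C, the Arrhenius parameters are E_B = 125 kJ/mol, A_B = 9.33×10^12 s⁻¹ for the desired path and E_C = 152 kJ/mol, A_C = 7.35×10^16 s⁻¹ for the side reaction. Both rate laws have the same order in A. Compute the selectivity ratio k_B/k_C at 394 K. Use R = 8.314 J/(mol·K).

k_B/k_C = (A_B/A_C)·exp[−(E_B−E_C)/(RT)] = (A_B/A_C)·exp[(E_C−E_B)/(RT)].
(E_C−E_B)/(RT) = (152−125)×10³/(8.314×394) = 27000/3276 = 8.242.
k_B/k_C = (9.33×10^12/7.35×10^16)·exp(8.242) = 1.269×10^-4 × 3799 = 0.482.

0.482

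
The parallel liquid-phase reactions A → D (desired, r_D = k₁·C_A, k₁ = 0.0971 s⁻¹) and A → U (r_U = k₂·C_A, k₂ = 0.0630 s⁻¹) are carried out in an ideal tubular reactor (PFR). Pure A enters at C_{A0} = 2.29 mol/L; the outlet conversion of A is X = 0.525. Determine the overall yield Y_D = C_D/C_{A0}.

0.318

C_A = C_{A0}(1−X) = 1.088 mol/L.
Both paths are first order in A, so the instantaneous fraction to D is constant: dC_D/d(−C_A) = k₁/(k₁+k₂) = 0.6065.
C_D = 0.6065·(C_{A0}−C_A) = 0.6065×1.202 = 0.729 mol/L.
Y_D = C_D/C_{A0} = 0.7292/2.29 = 0.318.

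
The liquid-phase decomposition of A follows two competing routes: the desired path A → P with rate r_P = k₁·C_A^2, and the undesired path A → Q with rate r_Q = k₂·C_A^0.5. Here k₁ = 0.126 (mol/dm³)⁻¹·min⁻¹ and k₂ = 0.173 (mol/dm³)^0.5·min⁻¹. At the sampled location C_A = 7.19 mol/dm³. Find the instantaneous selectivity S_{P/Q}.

14.0

S_{P/Q} = r_P/r_Q = (k₁·C_A^2)/(k₂·C_A^0.5) = (k₁/k₂)·C_A^1.5.
= (0.126×7.190^2) / (0.173×7.190^0.5) = 6.514/0.4639 = 14.0.
Since the desired path is higher order in A, keeping C_A high (PFR or concentrated feed) favours P.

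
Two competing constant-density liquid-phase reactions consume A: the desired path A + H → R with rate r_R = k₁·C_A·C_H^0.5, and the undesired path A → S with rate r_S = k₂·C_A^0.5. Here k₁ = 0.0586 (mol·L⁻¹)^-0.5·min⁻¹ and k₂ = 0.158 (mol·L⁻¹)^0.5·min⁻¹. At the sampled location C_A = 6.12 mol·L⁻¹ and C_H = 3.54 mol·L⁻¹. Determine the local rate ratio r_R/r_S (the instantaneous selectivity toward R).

S_{R/S} = r_R/r_S = (k₁·C_A·C_H^0.5)/(k₂·C_A^0.5) = (k₁/k₂)·C_A^0.5·C_H^0.5.
= (0.0586×6.120×3.540^0.5) / (0.158×6.120^0.5) = 0.6748/0.3909 = 1.73.
Since the desired path is higher order in A, keeping C_A high (PFR or concentrated feed) favours R.

1.73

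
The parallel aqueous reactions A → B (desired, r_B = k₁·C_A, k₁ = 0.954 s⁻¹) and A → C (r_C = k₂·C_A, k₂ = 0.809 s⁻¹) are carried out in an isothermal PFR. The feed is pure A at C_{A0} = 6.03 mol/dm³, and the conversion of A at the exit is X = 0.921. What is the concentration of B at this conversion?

C_A = C_{A0}(1−X) = 0.4764 mol/dm³.
Both paths are first order in A, so the instantaneous fraction to B is constant: dC_B/d(−C_A) = k₁/(k₁+k₂) = 0.5411.
C_B = 0.5411·(C_{A0}−C_A) = 0.5411×5.554 = 3.01 mol/dm³.

3.01 mol/dm³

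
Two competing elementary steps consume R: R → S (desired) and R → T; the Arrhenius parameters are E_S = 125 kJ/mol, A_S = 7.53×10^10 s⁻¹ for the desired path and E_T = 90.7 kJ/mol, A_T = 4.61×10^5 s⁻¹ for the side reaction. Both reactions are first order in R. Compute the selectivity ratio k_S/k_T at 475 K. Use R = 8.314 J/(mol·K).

With equal orders, S_{S/T} = k_S/k_T = (A_S/A_T)·exp[(E_T−E_S)/(RT)].
(E_T−E_S)/(RT) = (90.7−125)×10³/(8.314×475) = -34300/3949 = -8.685.
k_S/k_T = (7.53×10^10/4.61×10^5)·exp(-8.685) = 1.633×10^5 × 1.690×10^-4 = 27.6.
Since E_S > E_T, raising the temperature improves selectivity toward S.

27.6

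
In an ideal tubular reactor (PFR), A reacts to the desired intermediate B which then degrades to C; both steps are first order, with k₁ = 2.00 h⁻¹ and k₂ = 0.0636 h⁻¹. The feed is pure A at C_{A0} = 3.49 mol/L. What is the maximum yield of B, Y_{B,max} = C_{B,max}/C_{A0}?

0.893

For a first-order series the maximum intermediate yield is C_{B,max}/C_{A0} = (k₁/k₂)^[k₂/(k₂−k₁)].
= (2.00/0.0636)^(0.0636/(0.0636−2.00)) = (31.45)^(-0.03284) = 0.8929.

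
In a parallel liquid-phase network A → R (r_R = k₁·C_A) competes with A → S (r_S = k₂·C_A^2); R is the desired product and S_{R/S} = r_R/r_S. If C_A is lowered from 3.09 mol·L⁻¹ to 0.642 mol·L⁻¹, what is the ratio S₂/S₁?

4.81

S_{R/S} = (k₁/k₂)·C_A⁻¹, so S₂/S₁ = (C_{A,2}/C_{A,1})⁻¹.
= 3.09/0.642 = 4.81.
Selectivity toward R rises as C_A falls — low-concentration operation is favoured.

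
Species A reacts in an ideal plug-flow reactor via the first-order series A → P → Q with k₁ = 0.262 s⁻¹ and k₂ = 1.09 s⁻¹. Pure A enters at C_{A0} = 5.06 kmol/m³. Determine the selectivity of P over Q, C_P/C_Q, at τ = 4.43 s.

0.164

For first-order series with pure A initially, C_P(τ) = k₁C_{A0}/(k₂−k₁)·(e^(−k₁τ) − e^(−k₂τ)).
e^(−k₁τ) = e^(−0.262×4.43) = e^(−1.161) = 0.3133; e^(−k₂τ) = e^(−4.829) = 0.007997.
C_P = 0.262×5.06/(1.09−0.262) × (0.3133−0.007997) = 1.601×0.3053 = 0.4888 kmol/m³.
C_A = C_{A0}e^(−k₁τ) = 1.585 kmol/m³, so C_Q = C_{A0}−C_A−C_P = 2.986 kmol/m³; C_P/C_Q = 0.164.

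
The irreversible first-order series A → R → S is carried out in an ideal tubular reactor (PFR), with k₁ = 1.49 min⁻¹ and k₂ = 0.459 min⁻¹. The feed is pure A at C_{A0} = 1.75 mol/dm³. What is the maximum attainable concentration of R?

For a first-order series the maximum intermediate yield is C_{R,max}/C_{A0} = (k₁/k₂)^[k₂/(k₂−k₁)].
= (1.49/0.459)^(0.459/(0.459−1.49)) = (3.246)^(-0.4452) = 0.5920.
C_{R,max} = 0.5920×1.75 = 1.04 mol/dm³.

1.04 mol/dm³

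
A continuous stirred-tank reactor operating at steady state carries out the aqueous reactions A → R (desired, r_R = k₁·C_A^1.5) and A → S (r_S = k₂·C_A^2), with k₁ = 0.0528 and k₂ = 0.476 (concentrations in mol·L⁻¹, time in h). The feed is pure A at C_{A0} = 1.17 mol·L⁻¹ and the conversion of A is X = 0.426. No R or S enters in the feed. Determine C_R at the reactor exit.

0.0594 mol·L⁻¹

Exit C_A = C_{A0}(1−X) = 1.17×0.574 = 0.6716 mol·L⁻¹.
Rates in a CSTR are evaluated at the outlet concentration: r_R = 0.0528×0.6716^1.5 = 0.02906, r_S = 0.476×0.6716^2 = 0.2147.
Fraction of consumed A going to R: r_R/(r_R+r_S) = 0.1192.
C_R = 0.1192·C_{A0}·X = 0.1192×1.17×0.426 = 0.0594 mol·L⁻¹.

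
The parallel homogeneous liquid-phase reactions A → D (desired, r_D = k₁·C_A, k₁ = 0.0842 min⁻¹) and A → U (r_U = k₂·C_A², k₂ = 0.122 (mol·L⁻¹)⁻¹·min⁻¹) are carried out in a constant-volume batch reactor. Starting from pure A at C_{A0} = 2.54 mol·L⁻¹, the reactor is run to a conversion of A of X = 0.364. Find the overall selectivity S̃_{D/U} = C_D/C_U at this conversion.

0.336

C_A = C_{A0}(1−X) = 1.615 mol·L⁻¹.
Along a PFR/batch, dC_D/dC_A = −r_D/(r_D+r_U) = −k₁/(k₁+k₂·C_A).
Integrating from C_{A0} to C_A: C_D = (0.0842/0.122)·ln[(0.0842+0.122·2.54)/(0.0842+0.122·1.62)] = 0.6902·ln(0.3941/0.2813) = 0.2327 mol·L⁻¹.
C_U = (C_{A0}−C_A)−C_D = 0.6918 mol·L⁻¹; S̃_{D/U} = 0.2327/0.6918 = 0.336.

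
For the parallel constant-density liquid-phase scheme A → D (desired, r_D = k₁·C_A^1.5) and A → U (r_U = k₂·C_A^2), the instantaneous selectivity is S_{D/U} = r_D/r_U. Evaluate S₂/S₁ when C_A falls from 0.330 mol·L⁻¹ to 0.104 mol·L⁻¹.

S_{D/U} = (k₁/k₂)·C_A^-0.5, so S₂/S₁ = (C_{A,2}/C_{A,1})^-0.5.
= (0.104/0.330)^(-0.5) = (0.3152)^(-0.5) = 1.78.
Selectivity toward D rises as C_A falls — low-concentration operation is favoured.

1.78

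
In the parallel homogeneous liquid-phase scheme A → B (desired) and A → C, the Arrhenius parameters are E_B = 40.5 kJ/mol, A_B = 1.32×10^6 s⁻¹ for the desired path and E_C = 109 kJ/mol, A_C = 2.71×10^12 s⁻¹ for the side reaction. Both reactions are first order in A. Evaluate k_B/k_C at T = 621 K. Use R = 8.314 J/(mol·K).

0.282

k_B/k_C = (A_B/A_C)·exp[−(E_B−E_C)/(RT)] = (A_B/A_C)·exp[(E_C−E_B)/(RT)].
(E_C−E_B)/(RT) = (109−40.5)×10³/(8.314×621) = 68500/5163 = 13.27.
k_B/k_C = (1.32×10^6/2.71×10^12)·exp(13.27) = 4.871×10^-7 × 5.781×10^5 = 0.282.
Since E_B < E_C, lowering the temperature improves selectivity toward B.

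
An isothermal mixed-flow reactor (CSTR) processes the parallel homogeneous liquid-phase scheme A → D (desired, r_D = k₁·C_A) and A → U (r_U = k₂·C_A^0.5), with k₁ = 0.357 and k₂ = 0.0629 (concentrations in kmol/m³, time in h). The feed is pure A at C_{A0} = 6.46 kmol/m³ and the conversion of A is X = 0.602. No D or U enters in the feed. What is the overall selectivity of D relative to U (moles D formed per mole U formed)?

9.10

Exit C_A = C_{A0}(1−X) = 6.46×0.398 = 2.571 kmol/m³.
In a CSTR the entire volume is at exit conditions, so r_D = 0.357×2.571 = 0.9179 and r_U = 0.0629×2.571^0.5 = 0.1009.
Overall selectivity = C_D/C_U = r_Dτ/(r_Uτ) = r_D/r_U = 9.10.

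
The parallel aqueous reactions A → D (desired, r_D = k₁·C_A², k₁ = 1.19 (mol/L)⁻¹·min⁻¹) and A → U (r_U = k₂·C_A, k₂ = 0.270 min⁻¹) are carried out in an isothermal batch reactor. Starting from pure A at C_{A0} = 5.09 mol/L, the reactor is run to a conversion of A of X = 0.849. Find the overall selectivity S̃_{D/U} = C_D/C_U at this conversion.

C_A = C_{A0}(1−X) = 0.7686 mol/L.
Along a PFR/batch, dC_U/dC_A = −r_U/(r_D+r_U) = −k₂/(k₂+k₁·C_A).
Integrating from C_{A0} to C_A: C_U = (0.270/1.19)·ln[(0.270+1.19·5.09)/(0.270+1.19·0.769)] = 0.2269·ln(6.327/1.185) = 0.3801 mol/L.
Then C_D = (C_{A0}−C_A) − C_U = 4.321 − 0.3801 = 3.941 mol/L.
S̃_{D/U} = C_D/C_U = 3.941/0.3801 = 10.4.

10.4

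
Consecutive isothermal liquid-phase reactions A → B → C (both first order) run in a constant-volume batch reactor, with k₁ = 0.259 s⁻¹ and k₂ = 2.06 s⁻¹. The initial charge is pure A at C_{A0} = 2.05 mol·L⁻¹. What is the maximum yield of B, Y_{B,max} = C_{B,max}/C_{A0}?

0.0933

For a first-order series the maximum intermediate yield is C_{B,max}/C_{A0} = (k₁/k₂)^[k₂/(k₂−k₁)].
= (0.259/2.06)^(2.06/(2.06−0.259)) = (0.1257)^(1.144) = 0.09331.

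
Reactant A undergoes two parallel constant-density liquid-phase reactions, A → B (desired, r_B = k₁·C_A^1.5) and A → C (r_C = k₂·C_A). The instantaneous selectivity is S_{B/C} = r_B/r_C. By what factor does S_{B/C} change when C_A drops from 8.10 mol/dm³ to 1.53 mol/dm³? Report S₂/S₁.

S_{B/C} = (k₁/k₂)·C_A^0.5, so S₂/S₁ = (C_{A,2}/C_{A,1})^0.5.
= (1.53/8.10)^0.5 = (0.1889)^0.5 = 0.435.

0.435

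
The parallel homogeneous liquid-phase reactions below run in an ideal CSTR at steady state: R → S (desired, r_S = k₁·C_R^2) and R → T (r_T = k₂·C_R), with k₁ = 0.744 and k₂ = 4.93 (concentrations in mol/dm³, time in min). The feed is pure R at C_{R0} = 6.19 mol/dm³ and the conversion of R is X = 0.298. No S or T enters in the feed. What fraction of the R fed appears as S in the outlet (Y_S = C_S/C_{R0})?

0.118

Exit C_R = C_{R0}(1−X) = 6.19×0.702 = 4.345 mol/dm³.
In a CSTR the entire volume is at exit conditions, so r_S = 0.744×4.345^2 = 14.05 and r_T = 4.93×4.345 = 21.42.
Fraction of consumed R going to S: r_S/(r_S+r_T) = 0.3961.
C_S = 0.3961·C_{R0}·X = 0.3961×6.19×0.298 = 0.731 mol/dm³; Y_S = C_S/C_{R0} = 0.118.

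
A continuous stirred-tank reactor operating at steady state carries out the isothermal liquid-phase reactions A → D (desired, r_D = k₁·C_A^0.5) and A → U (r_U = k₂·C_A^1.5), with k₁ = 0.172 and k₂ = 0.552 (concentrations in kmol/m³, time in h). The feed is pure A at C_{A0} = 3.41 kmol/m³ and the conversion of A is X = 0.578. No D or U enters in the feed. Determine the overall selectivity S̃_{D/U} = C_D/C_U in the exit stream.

0.217

Exit C_A = C_{A0}(1−X) = 3.41×0.422 = 1.439 kmol/m³.
In a CSTR the entire volume is at exit conditions, so r_D = 0.172×1.439^0.5 = 0.2063 and r_U = 0.552×1.439^1.5 = 0.9529.
Overall selectivity = C_D/C_U = r_Dτ/(r_Uτ) = r_D/r_U = 0.217.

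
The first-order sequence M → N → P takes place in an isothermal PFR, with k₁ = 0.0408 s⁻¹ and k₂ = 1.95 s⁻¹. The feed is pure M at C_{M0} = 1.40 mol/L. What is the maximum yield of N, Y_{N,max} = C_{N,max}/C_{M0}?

0.0193

Evaluating C_N at τ_opt = ln(k₂/k₁)/(k₂−k₁) gives C_{N,max}/C_{M0} = (k₁/k₂)^[k₂/(k₂−k₁)].
= (0.0408/1.95)^(1.95/(1.95−0.0408)) = (0.02092)^(1.021) = 0.01926.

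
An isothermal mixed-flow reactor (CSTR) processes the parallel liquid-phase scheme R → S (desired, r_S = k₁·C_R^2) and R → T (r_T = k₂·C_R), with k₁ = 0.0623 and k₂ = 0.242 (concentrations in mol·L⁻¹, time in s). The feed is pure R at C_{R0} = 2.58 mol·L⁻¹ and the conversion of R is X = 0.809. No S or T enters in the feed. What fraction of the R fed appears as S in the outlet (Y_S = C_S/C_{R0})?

Exit C_R = C_{R0}(1−X) = 2.58×0.191 = 0.4928 mol·L⁻¹.
A CSTR operates uniformly at the exit composition, giving r_S = 0.01513 and r_T = 0.1193 (each k·C_R^n at C_R = 0.4928).
Fraction of consumed R going to S: r_S/(r_S+r_T) = 0.1126.
C_S = 0.1126·C_{R0}·X = 0.1126×2.58×0.809 = 0.235 mol·L⁻¹; Y_S = C_S/C_{R0} = 0.0911.

0.0911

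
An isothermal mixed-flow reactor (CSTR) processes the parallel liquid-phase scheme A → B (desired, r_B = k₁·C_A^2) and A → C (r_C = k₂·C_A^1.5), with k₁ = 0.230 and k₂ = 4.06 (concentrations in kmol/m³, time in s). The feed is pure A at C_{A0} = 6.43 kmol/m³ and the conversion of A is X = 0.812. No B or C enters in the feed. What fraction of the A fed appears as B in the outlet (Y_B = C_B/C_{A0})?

0.0476

Exit C_A = C_{A0}(1−X) = 6.43×0.188 = 1.209 kmol/m³.
A CSTR operates uniformly at the exit composition, giving r_B = 0.3361 and r_C = 5.396 (each k·C_A^n at C_A = 1.209).
Fraction of consumed A going to B: r_B/(r_B+r_C) = 0.05863.
C_B = 0.05863·C_{A0}·X = 0.05863×6.43×0.812 = 0.306 kmol/m³; Y_B = C_B/C_{A0} = 0.0476.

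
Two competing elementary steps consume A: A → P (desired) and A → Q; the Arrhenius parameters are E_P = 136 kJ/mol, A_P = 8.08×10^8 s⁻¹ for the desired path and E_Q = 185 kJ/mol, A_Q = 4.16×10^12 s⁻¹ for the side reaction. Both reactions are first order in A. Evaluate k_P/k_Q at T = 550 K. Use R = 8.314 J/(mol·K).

Since both paths have the same order in A, the concentration cancels and S_{P/Q} = k_P/k_Q = (A_P/A_Q)·exp[(E_Q−E_P)/(RT)].
(E_Q−E_P)/(RT) = (185−136)×10³/(8.314×550) = 49000/4573 = 10.72.
k_P/k_Q = (8.08×10^8/4.16×10^12)·exp(10.72) = 1.942×10^-4 × 45061 = 8.75.
Since E_P < E_Q, lowering the temperature improves selectivity toward P.

8.75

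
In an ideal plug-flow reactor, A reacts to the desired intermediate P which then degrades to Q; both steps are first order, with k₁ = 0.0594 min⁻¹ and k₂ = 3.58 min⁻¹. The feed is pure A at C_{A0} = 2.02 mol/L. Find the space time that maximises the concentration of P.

1.16 min

The intermediate peaks when r₁ = r₂, i.e. k₁e^(−k₁τ) = k₂e^(−k₂τ), giving τ_opt = ln(k₂/k₁)/(k₂−k₁).
= ln(3.58/0.0594)/(3.58−0.0594) = ln(60.27)/3.521 = 4.099/3.521 = 1.16 min.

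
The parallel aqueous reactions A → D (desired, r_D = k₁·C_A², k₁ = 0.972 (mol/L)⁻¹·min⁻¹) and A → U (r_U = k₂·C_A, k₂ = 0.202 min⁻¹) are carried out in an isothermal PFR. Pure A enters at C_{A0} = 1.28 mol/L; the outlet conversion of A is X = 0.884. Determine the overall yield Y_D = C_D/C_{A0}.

C_A = C_{A0}(1−X) = 0.1485 mol/L.
Along a PFR/batch, dC_U/dC_A = −r_U/(r_D+r_U) = −k₂/(k₂+k₁·C_A).
Integrating from C_{A0} to C_A: C_U = (0.202/0.972)·ln[(0.202+0.972·1.28)/(0.202+0.972·0.148)] = 0.2078·ln(1.446/0.3463) = 0.2970 mol/L.
Then C_D = (C_{A0}−C_A) − C_U = 1.132 − 0.2970 = 0.8345 mol/L.
Y_D = C_D/C_{A0} = 0.8345/1.28 = 0.652.

0.652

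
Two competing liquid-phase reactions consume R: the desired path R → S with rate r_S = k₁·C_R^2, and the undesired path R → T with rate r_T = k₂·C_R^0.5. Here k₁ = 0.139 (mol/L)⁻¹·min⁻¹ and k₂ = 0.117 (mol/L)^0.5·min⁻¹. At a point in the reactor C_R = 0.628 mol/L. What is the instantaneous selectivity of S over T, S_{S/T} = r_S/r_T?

0.591

S_{S/T} = r_S/r_T = (k₁·C_R^2)/(k₂·C_R^0.5) = (k₁/k₂)·C_R^1.5.
= (0.139×0.6280^2) / (0.117×0.6280^0.5) = 0.05482/0.09272 = 0.591.
Since the desired path is higher order in R, keeping C_R high (PFR or concentrated feed) favours S.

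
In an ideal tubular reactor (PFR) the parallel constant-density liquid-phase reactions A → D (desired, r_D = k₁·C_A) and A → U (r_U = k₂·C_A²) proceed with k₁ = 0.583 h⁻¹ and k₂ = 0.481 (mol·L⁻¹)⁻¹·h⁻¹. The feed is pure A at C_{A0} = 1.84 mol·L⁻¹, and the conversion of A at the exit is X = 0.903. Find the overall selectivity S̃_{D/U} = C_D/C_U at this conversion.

C_A = C_{A0}(1−X) = 0.1785 mol·L⁻¹.
Along a PFR/batch, dC_D/dC_A = −r_D/(r_D+r_U) = −k₁/(k₁+k₂·C_A).
Integrating from C_{A0} to C_A: C_D = (0.583/0.481)·ln[(0.583+0.481·1.84)/(0.583+0.481·0.178)] = 1.212·ln(1.468/0.6688) = 0.9528 mol·L⁻¹.
C_U = (C_{A0}−C_A)−C_D = 0.7087 mol·L⁻¹; S̃_{D/U} = 0.9528/0.7087 = 1.34.

1.34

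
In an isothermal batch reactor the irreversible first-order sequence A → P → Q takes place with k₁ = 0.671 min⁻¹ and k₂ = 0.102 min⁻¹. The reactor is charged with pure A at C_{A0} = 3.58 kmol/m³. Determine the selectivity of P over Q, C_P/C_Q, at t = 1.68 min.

9.48

The intermediate concentration in a first-order A→B→C sequence is C_P = k₁C_{A0}(e^(−k₁t) − e^(−k₂t))/(k₂−k₁).
e^(−k₁t) = e^(−0.671×1.68) = e^(−1.127) = 0.3239; e^(−k₂t) = e^(−0.1714) = 0.8425.
C_P = 0.671×3.58/(0.102−0.671) × (0.3239−0.8425) = (-4.222)×(-0.5186) = 2.189 kmol/m³.
C_A = C_{A0}e^(−k₁t) = 1.160 kmol/m³, so C_Q = C_{A0}−C_A−C_P = 0.2310 kmol/m³; C_P/C_Q = 9.48.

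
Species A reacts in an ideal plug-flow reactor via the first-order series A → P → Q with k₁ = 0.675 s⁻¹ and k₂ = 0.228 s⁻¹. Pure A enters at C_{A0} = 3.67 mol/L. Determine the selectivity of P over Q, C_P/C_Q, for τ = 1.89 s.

3.48

Solving the coupled first-order balances gives C_P(τ) = [k₁/(k₂−k₁)]·C_{A0}·(e^(−k₁τ) − e^(−k₂τ)).
e^(−k₁τ) = e^(−0.675×1.89) = e^(−1.276) = 0.2792; e^(−k₂τ) = e^(−0.4309) = 0.6499.
C_P = 0.675×3.67/(0.228−0.675) × (0.2792−0.6499) = (-5.542)×(-0.3707) = 2.054 mol/L.
C_A = C_{A0}e^(−k₁τ) = 1.025 mol/L, so C_Q = C_{A0}−C_A−C_P = 0.5909 mol/L; C_P/C_Q = 3.48.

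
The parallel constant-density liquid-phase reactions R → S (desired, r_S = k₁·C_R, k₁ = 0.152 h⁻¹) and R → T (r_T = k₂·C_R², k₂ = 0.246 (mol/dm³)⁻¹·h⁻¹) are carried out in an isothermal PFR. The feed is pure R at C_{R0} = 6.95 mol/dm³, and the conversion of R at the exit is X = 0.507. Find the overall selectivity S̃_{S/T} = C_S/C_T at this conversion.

C_R = C_{R0}(1−X) = 3.426 mol/dm³.
Along a PFR/batch, dC_S/dC_R = −r_S/(r_S+r_T) = −k₁/(k₁+k₂·C_R).
Integrating from C_{R0} to C_R: C_S = (0.152/0.246)·ln[(0.152+0.246·6.95)/(0.152+0.246·3.43)] = 0.6179·ln(1.862/0.9949) = 0.3872 mol/dm³.
C_T = (C_{R0}−C_R)−C_S = 3.136 mol/dm³; S̃_{S/T} = 0.3872/3.136 = 0.123.

0.123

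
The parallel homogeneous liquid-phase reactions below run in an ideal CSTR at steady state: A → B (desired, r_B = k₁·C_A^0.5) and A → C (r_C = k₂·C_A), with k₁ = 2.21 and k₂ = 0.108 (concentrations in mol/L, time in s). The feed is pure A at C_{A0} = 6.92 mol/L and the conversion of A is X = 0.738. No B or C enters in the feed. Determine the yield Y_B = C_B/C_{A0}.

0.692

Exit C_A = C_{A0}(1−X) = 6.92×0.262 = 1.813 mol/L.
Rates in a CSTR are evaluated at the outlet concentration: r_B = 2.21×1.813^0.5 = 2.976, r_C = 0.108×1.813 = 0.1958.
Fraction of consumed A going to B: r_B/(r_B+r_C) = 0.9383.
C_B = 0.9383·C_{A0}·X = 0.9383×6.92×0.738 = 4.79 mol/L; Y_B = C_B/C_{A0} = 0.692.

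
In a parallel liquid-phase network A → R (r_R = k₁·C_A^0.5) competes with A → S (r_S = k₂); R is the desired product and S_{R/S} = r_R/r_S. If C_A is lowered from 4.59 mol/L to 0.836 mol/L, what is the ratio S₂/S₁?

S_{R/S} = (k₁/k₂)·C_A^0.5, so S₂/S₁ = (C_{A,2}/C_{A,1})^0.5.
= (0.836/4.59)^0.5 = (0.1821)^0.5 = 0.427.
Selectivity toward R falls as C_A falls — high-concentration operation is favoured.

0.427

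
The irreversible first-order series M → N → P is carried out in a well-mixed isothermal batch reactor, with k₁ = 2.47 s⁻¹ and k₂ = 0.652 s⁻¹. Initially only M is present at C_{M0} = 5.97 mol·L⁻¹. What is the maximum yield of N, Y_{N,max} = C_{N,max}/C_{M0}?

0.620

For a first-order series the maximum intermediate yield is C_{N,max}/C_{M0} = (k₁/k₂)^[k₂/(k₂−k₁)].
= (2.47/0.652)^(0.652/(0.652−2.47)) = (3.788)^(-0.3586) = 0.6202.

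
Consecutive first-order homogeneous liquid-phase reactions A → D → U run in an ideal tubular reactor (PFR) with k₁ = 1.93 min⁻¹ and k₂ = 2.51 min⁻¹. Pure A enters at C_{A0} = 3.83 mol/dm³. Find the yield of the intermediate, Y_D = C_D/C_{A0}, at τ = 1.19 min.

0.167

The intermediate concentration in a first-order A→B→C sequence is C_D = k₁C_{A0}(e^(−k₁τ) − e^(−k₂τ))/(k₂−k₁).
e^(−k₁τ) = e^(−1.93×1.19) = e^(−2.297) = 0.1006; e^(−k₂τ) = e^(−2.987) = 0.05044.
C_D = 1.93×3.83/(2.51−1.93) × (0.1006−0.05044) = 12.74×0.05015 = 0.6391 mol/dm³.
Y_D = C_D/C_{A0} = 0.6391/3.83 = 0.167.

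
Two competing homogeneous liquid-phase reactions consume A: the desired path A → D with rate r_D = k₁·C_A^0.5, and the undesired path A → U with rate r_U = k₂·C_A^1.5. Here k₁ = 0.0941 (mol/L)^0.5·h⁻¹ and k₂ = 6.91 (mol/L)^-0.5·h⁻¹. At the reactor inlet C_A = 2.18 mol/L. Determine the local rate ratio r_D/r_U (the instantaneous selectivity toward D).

S_{D/U} = r_D/r_U = (k₁·C_A^0.5)/(k₂·C_A^1.5) = (k₁/k₂)·C_A⁻¹.
= (0.0941×2.180^0.5) / (6.91×2.180^1.5) = 0.1389/22.24 = 0.00625.
The undesired path is higher order in A, so low C_A (CSTR or dilute feed) favours D.

0.00625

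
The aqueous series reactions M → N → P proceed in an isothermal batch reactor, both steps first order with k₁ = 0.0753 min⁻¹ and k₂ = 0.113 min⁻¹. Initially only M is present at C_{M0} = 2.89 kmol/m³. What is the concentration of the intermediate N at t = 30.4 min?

0.399 kmol/m³

For first-order series with pure M initially, C_N(t) = k₁C_{M0}/(k₂−k₁)·(e^(−k₁t) − e^(−k₂t)).
e^(−k₁t) = e^(−0.0753×30.4) = e^(−2.289) = 0.1014; e^(−k₂t) = e^(−3.435) = 0.03222.
C_N = 0.0753×2.89/(0.113−0.0753) × (0.1014−0.03222) = 5.772×0.06914 = 0.3991 kmol/m³.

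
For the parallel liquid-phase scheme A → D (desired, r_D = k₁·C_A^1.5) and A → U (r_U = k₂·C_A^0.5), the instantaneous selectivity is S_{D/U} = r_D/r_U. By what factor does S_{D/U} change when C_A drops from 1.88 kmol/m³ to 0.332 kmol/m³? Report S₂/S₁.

S_{D/U} = (k₁/k₂)·C_A, so S₂/S₁ = (C_{A,2}/C_{A,1}).
= 0.332/1.88 = 0.177.

0.177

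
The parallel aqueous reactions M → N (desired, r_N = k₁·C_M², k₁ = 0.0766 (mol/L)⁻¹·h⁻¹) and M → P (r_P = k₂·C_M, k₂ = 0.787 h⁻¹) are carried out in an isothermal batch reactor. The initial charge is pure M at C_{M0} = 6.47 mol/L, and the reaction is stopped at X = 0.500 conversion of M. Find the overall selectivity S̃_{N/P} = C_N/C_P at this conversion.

C_M = C_{M0}(1−X) = 3.235 mol/L.
Along a PFR/batch, dC_P/dC_M = −r_P/(r_N+r_P) = −k₂/(k₂+k₁·C_M).
Integrating from C_{M0} to C_M: C_P = (0.787/0.0766)·ln[(0.787+0.0766·6.47)/(0.787+0.0766·3.23)] = 10.27·ln(1.283/1.035) = 2.206 mol/L.
Then C_N = (C_{M0}−C_M) − C_P = 3.235 − 2.206 = 1.029 mol/L.
S̃_{N/P} = C_N/C_P = 1.029/2.206 = 0.467.

0.467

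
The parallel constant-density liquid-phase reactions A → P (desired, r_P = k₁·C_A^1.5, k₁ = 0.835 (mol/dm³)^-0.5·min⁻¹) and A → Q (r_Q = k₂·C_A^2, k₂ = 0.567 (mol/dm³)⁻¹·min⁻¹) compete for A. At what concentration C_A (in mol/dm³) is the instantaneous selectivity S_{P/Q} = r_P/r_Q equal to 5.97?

S_{P/Q} = (k₁/k₂)·C_A^-0.5 ⇒ C_A = (S·k₂/k₁)^(-2).
= (5.97×0.567/0.835)^(-2) = (4.054)^(-2) = 0.0608 mol/dm³.

0.0608 mol/dm³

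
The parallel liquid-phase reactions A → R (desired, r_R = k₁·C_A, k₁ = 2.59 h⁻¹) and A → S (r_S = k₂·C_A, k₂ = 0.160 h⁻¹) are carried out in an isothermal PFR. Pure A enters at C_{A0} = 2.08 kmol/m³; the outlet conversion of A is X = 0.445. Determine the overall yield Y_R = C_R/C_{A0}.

C_A = C_{A0}(1−X) = 1.154 kmol/m³.
Both paths are first order in A, so the instantaneous fraction to R is constant: dC_R/d(−C_A) = k₁/(k₁+k₂) = 0.9418.
C_R = 0.9418·(C_{A0}−C_A) = 0.9418×0.9256 = 0.872 kmol/m³.
Y_R = C_R/C_{A0} = 0.8717/2.08 = 0.419.

0.419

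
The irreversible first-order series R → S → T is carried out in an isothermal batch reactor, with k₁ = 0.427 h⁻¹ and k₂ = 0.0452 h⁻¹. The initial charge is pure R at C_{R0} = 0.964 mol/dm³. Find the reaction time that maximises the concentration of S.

The intermediate peaks when r₁ = r₂, i.e. k₁e^(−k₁t) = k₂e^(−k₂t), giving t_opt = ln(k₂/k₁)/(k₂−k₁).
= ln(0.0452/0.427)/(0.0452−0.427) = ln(0.1059)/-0.3818 = -2.246/-0.3818 = 5.88 h.

5.88 h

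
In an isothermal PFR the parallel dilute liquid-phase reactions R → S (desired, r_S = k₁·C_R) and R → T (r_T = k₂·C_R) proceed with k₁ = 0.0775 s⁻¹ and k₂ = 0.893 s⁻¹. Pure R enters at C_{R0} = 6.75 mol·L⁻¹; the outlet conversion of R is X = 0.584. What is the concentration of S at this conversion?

0.315 mol·L⁻¹

C_R = C_{R0}(1−X) = 2.808 mol·L⁻¹.
Both paths are first order in R, so the instantaneous fraction to S is constant: dC_S/d(−C_R) = k₁/(k₁+k₂) = 0.07986.
C_S = 0.07986·(C_{R0}−C_R) = 0.07986×3.942 = 0.315 mol·L⁻¹.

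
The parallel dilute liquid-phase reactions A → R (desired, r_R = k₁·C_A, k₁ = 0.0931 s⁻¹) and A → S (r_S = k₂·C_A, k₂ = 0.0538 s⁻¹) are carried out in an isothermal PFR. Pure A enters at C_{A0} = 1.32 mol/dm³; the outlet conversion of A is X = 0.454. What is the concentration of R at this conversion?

C_A = C_{A0}(1−X) = 0.7207 mol/dm³.
Both paths are first order in A, so the instantaneous fraction to R is constant: dC_R/d(−C_A) = k₁/(k₁+k₂) = 0.6338.
C_R = 0.6338·(C_{A0}−C_A) = 0.6338×0.5993 = 0.380 mol/dm³.

0.380 mol/dm³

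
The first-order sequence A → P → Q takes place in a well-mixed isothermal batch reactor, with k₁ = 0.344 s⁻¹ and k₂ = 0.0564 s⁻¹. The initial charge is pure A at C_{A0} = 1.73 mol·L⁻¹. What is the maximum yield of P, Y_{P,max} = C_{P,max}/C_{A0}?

0.701

At the optimum, C_{P,max}/C_{A0} = (k₁/k₂)^[k₂/(k₂−k₁)].
= (0.344/0.0564)^(0.0564/(0.0564−0.344)) = (6.099)^(-0.1961) = 0.7015.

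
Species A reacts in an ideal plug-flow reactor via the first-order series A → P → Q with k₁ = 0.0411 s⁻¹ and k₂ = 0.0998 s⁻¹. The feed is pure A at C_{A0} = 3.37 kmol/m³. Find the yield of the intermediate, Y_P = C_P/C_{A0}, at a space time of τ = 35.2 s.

Solving the coupled first-order balances gives C_P(τ) = [k₁/(k₂−k₁)]·C_{A0}·(e^(−k₁τ) − e^(−k₂τ)).
e^(−k₁τ) = e^(−0.0411×35.2) = e^(−1.447) = 0.2353; e^(−k₂τ) = e^(−3.513) = 0.02981.
C_P = 0.0411×3.37/(0.0998−0.0411) × (0.2353−0.02981) = 2.360×0.2055 = 0.4850 kmol/m³.
Y_P = C_P/C_{A0} = 0.4850/3.37 = 0.144.

0.144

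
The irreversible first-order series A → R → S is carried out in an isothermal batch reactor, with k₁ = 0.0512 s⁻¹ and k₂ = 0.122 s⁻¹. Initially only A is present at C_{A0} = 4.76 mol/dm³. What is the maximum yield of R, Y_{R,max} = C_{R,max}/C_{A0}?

0.224

At the optimum, C_{R,max}/C_{A0} = (k₁/k₂)^[k₂/(k₂−k₁)].
= (0.0512/0.122)^(0.122/(0.122−0.0512)) = (0.4197)^(1.723) = 0.2240.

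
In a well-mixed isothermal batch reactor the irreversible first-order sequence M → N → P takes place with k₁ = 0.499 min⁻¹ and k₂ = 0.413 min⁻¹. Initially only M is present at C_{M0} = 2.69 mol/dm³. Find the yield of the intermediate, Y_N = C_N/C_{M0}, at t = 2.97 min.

The intermediate concentration in a first-order A→B→C sequence is C_N = k₁C_{M0}(e^(−k₁t) − e^(−k₂t))/(k₂−k₁).
e^(−k₁t) = e^(−0.499×2.97) = e^(−1.482) = 0.2272; e^(−k₂t) = e^(−1.227) = 0.2933.
C_N = 0.499×2.69/(0.413−0.499) × (0.2272−0.2933) = (-15.61)×(-0.06611) = 1.032 mol/dm³.
Y_N = C_N/C_{M0} = 1.032/2.69 = 0.384.

0.384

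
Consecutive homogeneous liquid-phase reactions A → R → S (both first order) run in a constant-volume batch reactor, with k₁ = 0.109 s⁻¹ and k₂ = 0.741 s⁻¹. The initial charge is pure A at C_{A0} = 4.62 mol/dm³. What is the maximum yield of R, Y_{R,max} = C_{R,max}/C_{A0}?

Evaluating C_R at t_opt = ln(k₂/k₁)/(k₂−k₁) gives C_{R,max}/C_{A0} = (k₁/k₂)^[k₂/(k₂−k₁)].
= (0.109/0.741)^(0.741/(0.741−0.109)) = (0.1471)^(1.172) = 0.1057.

0.106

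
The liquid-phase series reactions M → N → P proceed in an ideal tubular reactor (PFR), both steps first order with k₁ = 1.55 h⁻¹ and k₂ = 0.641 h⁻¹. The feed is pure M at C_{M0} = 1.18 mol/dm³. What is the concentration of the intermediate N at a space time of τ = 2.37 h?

0.389 mol/dm³

Solving the coupled first-order balances gives C_N(τ) = [k₁/(k₂−k₁)]·C_{M0}·(e^(−k₁τ) − e^(−k₂τ)).
e^(−k₁τ) = e^(−1.55×2.37) = e^(−3.674) = 0.02539; e^(−k₂τ) = e^(−1.519) = 0.2189.
C_N = 1.55×1.18/(0.641−1.55) × (0.02539−0.2189) = (-2.012)×(-0.1935) = 0.3894 mol/dm³.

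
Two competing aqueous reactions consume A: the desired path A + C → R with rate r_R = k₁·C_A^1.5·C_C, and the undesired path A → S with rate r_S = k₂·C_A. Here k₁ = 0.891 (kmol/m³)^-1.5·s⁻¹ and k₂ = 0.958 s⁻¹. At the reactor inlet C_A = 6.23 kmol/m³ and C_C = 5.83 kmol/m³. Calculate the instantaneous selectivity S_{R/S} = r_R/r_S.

13.5

S_{R/S} = r_R/r_S = (k₁·C_A^1.5·C_C)/(k₂·C_A) = (k₁/k₂)·C_A^0.5·C_C.
= (0.891×6.230^1.5×5.830) / (0.958×6.230) = 80.78/5.968 = 13.5.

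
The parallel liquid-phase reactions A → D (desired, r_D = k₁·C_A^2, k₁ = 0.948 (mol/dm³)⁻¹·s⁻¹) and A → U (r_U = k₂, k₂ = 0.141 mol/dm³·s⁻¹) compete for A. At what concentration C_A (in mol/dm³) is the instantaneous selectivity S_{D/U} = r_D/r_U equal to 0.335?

S_{D/U} = (k₁/k₂)·C_A^2 ⇒ C_A = (S·k₂/k₁)^(0.5).
= (0.335×0.141/0.948)^(0.5) = (0.04983)^(0.5) = 0.223 mol/dm³.

0.223 mol/dm³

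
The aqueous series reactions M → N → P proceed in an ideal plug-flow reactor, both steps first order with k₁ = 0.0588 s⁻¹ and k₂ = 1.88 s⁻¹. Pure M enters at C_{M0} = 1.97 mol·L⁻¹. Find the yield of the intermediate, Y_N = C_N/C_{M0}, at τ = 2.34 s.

Solving the coupled first-order balances gives C_N(τ) = [k₁/(k₂−k₁)]·C_{M0}·(e^(−k₁τ) − e^(−k₂τ)).
e^(−k₁τ) = e^(−0.0588×2.34) = e^(−0.1376) = 0.8715; e^(−k₂τ) = e^(−4.399) = 0.01229.
C_N = 0.0588×1.97/(1.88−0.0588) × (0.8715−0.01229) = 0.06360×0.8592 = 0.05465 mol·L⁻¹.
Y_N = C_N/C_{M0} = 0.05465/1.97 = 0.0277.

0.0277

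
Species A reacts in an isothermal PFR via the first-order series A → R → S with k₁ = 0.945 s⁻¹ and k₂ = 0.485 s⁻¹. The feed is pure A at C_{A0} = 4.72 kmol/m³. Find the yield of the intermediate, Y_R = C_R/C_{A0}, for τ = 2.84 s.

0.378

For first-order series with pure A initially, C_R(τ) = k₁C_{A0}/(k₂−k₁)·(e^(−k₁τ) − e^(−k₂τ)).
e^(−k₁τ) = e^(−0.945×2.84) = e^(−2.684) = 0.06830; e^(−k₂τ) = e^(−1.377) = 0.2522.
C_R = 0.945×4.72/(0.485−0.945) × (0.06830−0.2522) = (-9.697)×(-0.1839) = 1.783 kmol/m³.
Y_R = C_R/C_{A0} = 1.783/4.72 = 0.378.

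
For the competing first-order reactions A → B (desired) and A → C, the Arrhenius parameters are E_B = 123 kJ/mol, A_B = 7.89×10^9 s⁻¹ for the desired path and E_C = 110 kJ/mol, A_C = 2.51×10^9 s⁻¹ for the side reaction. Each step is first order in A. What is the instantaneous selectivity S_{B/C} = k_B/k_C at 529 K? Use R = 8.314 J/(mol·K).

With equal orders, S_{B/C} = k_B/k_C = (A_B/A_C)·exp[(E_C−E_B)/(RT)].
(E_C−E_B)/(RT) = (110−123)×10³/(8.314×529) = -13000/4398 = -2.956.
k_B/k_C = (7.89×10^9/2.51×10^9)·exp(-2.956) = 3.143 × 0.05204 = 0.164.

0.164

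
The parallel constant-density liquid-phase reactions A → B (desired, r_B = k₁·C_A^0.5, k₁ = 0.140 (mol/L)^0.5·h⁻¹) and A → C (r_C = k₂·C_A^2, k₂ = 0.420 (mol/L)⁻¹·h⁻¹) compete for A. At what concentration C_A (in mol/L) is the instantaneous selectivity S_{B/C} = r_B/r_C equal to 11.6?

0.0938 mol/L

S_{B/C} = (k₁/k₂)·C_A^-1.5 ⇒ C_A = (S·k₂/k₁)^(1/(-1.5)).
= (11.6×0.420/0.140)^(-0.6667) = (34.80)^(-0.6667) = 0.0938 mol/L.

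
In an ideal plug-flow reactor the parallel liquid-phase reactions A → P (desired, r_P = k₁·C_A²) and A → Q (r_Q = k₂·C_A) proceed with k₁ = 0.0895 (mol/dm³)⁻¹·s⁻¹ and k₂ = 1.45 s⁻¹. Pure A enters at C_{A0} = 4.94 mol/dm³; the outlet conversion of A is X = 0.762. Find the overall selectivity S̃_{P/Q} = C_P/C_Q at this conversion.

0.185

C_A = C_{A0}(1−X) = 1.176 mol/dm³.
Along a PFR/batch, dC_Q/dC_A = −r_Q/(r_P+r_Q) = −k₂/(k₂+k₁·C_A).
Integrating from C_{A0} to C_A: C_Q = (1.45/0.0895)·ln[(1.45+0.0895·4.94)/(1.45+0.0895·1.18)] = 16.20·ln(1.892/1.555) = 3.177 mol/dm³.
Then C_P = (C_{A0}−C_A) − C_Q = 3.764 − 3.177 = 0.5875 mol/dm³.
S̃_{P/Q} = C_P/C_Q = 0.5875/3.177 = 0.185.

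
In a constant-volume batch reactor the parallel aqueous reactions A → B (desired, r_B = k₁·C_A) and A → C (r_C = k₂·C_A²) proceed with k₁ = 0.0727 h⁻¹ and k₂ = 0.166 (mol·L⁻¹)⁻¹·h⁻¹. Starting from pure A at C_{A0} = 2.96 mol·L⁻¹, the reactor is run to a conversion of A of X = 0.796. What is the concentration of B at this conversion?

C_A = C_{A0}(1−X) = 0.6038 mol·L⁻¹.
Along a PFR/batch, dC_B/dC_A = −r_B/(r_B+r_C) = −k₁/(k₁+k₂·C_A).
Integrating from C_{A0} to C_A: C_B = (0.0727/0.166)·ln[(0.0727+0.166·2.96)/(0.0727+0.166·0.604)] = 0.4380·ln(0.5641/0.1729) = 0.5178 mol·L⁻¹.

0.518 mol·L⁻¹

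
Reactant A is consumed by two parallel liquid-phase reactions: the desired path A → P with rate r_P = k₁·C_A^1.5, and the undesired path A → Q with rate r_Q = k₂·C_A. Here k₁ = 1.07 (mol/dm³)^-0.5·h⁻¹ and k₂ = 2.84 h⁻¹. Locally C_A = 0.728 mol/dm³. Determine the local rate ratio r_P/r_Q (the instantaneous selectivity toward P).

0.321

S_{P/Q} = r_P/r_Q = (k₁·C_A^1.5)/(k₂·C_A) = (k₁/k₂)·C_A^0.5.
= (1.07×0.7280^1.5) / (2.84×0.7280) = 0.6646/2.068 = 0.321.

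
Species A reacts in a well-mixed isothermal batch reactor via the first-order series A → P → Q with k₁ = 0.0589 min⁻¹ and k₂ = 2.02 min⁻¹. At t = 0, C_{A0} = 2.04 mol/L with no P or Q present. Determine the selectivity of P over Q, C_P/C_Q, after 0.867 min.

0.882

For first-order series with pure A initially, C_P(t) = k₁C_{A0}/(k₂−k₁)·(e^(−k₁t) − e^(−k₂t)).
e^(−k₁t) = e^(−0.0589×0.867) = e^(−0.05107) = 0.9502; e^(−k₂t) = e^(−1.751) = 0.1735.
C_P = 0.0589×2.04/(2.02−0.0589) × (0.9502−0.1735) = 0.06127×0.7767 = 0.04759 mol/L.
C_A = C_{A0}e^(−k₁t) = 1.938 mol/L, so C_Q = C_{A0}−C_A−C_P = 0.05397 mol/L; C_P/C_Q = 0.882.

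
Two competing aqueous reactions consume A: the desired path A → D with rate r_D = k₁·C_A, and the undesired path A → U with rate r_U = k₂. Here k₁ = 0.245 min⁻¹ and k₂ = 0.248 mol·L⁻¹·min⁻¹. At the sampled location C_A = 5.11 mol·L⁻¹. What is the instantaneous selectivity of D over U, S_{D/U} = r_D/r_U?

S_{D/U} = r_D/r_U = (k₁·C_A)/(k₂) = (k₁/k₂)·C_A.
= (0.245×5.110) / (0.248) = 1.252/0.2480 = 5.05.
Since the desired path is higher order in A, keeping C_A high (PFR or concentrated feed) favours D.

5.05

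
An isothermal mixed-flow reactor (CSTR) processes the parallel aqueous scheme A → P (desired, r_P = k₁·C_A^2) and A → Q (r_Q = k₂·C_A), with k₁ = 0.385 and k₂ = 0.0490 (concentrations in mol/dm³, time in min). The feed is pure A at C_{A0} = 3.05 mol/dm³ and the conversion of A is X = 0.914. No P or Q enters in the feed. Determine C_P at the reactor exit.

Exit C_A = C_{A0}(1−X) = 3.05×0.0860 = 0.2623 mol/dm³.
Rates in a CSTR are evaluated at the outlet concentration: r_P = 0.385×0.2623^2 = 0.02649, r_Q = 0.0490×0.2623 = 0.01285.
Fraction of consumed A going to P: r_P/(r_P+r_Q) = 0.6733.
C_P = 0.6733·C_{A0}·X = 0.6733×3.05×0.914 = 1.88 mol/dm³.

1.88 mol/dm³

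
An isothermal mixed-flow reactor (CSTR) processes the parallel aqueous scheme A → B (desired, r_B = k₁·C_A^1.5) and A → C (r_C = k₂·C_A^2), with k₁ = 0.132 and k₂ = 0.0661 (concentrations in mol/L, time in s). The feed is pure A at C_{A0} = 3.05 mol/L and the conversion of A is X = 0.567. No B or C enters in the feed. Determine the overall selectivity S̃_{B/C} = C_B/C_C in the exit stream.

1.74

Exit C_A = C_{A0}(1−X) = 3.05×0.433 = 1.321 mol/L.
A CSTR operates uniformly at the exit composition, giving r_B = 0.2003 and r_C = 0.1153 (each k·C_A^n at C_A = 1.321).
Overall selectivity = C_B/C_C = r_Bτ/(r_Cτ) = r_B/r_C = 1.74.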